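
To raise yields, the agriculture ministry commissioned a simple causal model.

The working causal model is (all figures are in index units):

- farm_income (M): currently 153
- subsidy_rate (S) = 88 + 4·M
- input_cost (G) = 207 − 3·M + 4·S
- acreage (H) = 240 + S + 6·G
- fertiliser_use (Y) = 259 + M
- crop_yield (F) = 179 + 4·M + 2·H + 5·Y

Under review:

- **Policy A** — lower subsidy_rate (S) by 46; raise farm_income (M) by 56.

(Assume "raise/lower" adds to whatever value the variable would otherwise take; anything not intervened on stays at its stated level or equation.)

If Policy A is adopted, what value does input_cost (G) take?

3092

Policy A (S − 46, M + 56):
  M = 153 + 56 = 209
  S = 88 + 4·209 (−46 from intervention) = 878
  G = 207 − 3·209 + 4·878 = 3092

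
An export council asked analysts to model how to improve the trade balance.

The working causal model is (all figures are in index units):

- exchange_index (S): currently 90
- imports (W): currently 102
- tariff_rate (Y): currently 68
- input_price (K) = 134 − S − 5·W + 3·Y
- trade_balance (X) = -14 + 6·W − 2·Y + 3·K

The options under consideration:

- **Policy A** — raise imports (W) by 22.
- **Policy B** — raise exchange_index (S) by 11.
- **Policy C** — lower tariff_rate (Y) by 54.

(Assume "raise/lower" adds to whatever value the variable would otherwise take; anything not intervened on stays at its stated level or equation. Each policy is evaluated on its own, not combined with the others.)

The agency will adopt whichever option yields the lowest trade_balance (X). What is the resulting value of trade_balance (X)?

-702

Policy A (W + 22):
  S = 90
  W = 102 + 22 = 124
  Y = 68
  K = 134 − 90 − 5·124 + 3·68 = -372
  X = -14 + 6·124 − 2·68 + 3·(-372) = -522
Policy B (S + 11):
  S = 90 + 11 = 101
  W = 102
  Y = 68
  K = 134 − 101 − 5·102 + 3·68 = -273
  X = -14 + 6·102 − 2·68 + 3·(-273) = -357
Policy C (Y − 54):
  S = 90
  W = 102
  Y = 68 − 54 = 14
  K = 134 − 90 − 5·102 + 3·14 = -424
  X = -14 + 6·102 − 2·14 + 3·(-424) = -702
Comparing — Policy A: X=-522, Policy B: X=-357, Policy C: X=-702. Lowest is -702 (Policy C).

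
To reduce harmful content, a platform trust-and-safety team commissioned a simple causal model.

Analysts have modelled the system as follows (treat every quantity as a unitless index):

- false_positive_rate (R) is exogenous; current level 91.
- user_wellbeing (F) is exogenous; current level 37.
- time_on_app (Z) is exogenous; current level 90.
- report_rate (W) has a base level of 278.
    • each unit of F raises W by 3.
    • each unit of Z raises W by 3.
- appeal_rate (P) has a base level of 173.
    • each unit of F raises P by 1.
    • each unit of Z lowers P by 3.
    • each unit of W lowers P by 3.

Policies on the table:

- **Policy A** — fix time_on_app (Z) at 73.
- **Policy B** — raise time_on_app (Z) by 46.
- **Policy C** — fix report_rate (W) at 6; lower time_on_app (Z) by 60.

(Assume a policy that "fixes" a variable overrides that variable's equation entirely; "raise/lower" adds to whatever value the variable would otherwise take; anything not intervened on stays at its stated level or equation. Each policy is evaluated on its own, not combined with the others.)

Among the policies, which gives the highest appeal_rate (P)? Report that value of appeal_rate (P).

Policy A (Z := 73):
  F = 37
  Z = 73
  W = 278 + 3·37 + 3·73 = 608
  P = 173 + 37 − 3·73 − 3·608 = -1833
Policy B (Z + 46):
  F = 37
  Z = 90 + 46 = 136
  W = 278 + 3·37 + 3·136 = 797
  P = 173 + 37 − 3·136 − 3·797 = -2589
Policy C (W := 6, Z − 60):
  F = 37
  Z = 90 − 60 = 30
  W = 6
  P = 173 + 37 − 3·30 − 3·6 = 102
Comparing — Policy A: P=-1833, Policy B: P=-2589, Policy C: P=102. Highest is 102 (Policy C).

102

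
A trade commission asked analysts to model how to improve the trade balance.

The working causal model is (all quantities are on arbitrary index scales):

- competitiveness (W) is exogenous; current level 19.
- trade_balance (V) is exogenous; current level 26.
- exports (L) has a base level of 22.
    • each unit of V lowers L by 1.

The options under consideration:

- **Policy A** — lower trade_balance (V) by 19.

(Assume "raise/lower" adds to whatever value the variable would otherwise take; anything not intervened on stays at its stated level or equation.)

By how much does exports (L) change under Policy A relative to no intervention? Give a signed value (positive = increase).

Baseline:
  V = 26
  L = 22 − 26 = -4
Policy A (V − 19):
  V = 26 − 19 = 7
  L = 22 − 7 = 15
Change in L: 15 − (-4) = 19

19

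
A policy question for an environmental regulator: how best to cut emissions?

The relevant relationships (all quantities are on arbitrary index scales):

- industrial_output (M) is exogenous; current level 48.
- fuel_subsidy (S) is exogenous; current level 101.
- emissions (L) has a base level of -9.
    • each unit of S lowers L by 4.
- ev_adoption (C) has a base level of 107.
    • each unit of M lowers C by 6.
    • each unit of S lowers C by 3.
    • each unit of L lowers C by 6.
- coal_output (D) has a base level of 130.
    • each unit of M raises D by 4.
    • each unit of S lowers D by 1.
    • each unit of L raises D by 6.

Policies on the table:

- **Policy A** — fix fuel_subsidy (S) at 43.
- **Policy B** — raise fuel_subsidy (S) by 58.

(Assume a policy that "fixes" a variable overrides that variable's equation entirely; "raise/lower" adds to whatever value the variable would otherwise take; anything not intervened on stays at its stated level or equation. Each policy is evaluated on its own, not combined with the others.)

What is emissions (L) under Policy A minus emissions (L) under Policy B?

Policy A (S := 43):
  S = 43
  L = -9 − 4·43 = -181
Policy B (S + 58):
  S = 101 + 58 = 159
  L = -9 − 4·159 = -645
L: -181 − (-645) = 464

464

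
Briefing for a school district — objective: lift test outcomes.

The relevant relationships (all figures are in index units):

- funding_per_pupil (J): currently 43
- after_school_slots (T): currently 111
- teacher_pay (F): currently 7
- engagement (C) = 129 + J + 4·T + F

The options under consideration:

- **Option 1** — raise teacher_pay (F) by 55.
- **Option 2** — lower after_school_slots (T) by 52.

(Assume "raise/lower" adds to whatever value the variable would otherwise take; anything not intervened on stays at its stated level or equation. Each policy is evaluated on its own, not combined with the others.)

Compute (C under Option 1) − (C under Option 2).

263

Option 1 (F + 55):
  J = 43
  T = 111
  F = 7 + 55 = 62
  C = 129 + 43 + 4·111 + 62 = 678
Option 2 (T − 52):
  J = 43
  T = 111 − 52 = 59
  F = 7
  C = 129 + 43 + 4·59 + 7 = 415
C: 678 − 415 = 263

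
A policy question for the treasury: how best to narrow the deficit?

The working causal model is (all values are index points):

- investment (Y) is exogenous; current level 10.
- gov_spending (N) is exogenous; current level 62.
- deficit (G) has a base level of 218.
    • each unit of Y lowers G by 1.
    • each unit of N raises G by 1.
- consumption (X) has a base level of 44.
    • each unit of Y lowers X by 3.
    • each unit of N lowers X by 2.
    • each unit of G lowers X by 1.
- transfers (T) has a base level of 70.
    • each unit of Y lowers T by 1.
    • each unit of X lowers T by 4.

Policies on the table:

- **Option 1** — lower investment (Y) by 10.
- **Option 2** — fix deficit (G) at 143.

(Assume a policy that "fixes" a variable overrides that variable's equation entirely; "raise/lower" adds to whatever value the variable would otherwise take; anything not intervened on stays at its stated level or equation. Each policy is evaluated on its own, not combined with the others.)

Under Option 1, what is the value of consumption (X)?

-360

Option 1 (Y − 10):
  Y = 10 − 10 = 0
  N = 62
  G = 218 − 0 + 62 = 280
  X = 44 − 3·0 − 2·62 − 280 = -360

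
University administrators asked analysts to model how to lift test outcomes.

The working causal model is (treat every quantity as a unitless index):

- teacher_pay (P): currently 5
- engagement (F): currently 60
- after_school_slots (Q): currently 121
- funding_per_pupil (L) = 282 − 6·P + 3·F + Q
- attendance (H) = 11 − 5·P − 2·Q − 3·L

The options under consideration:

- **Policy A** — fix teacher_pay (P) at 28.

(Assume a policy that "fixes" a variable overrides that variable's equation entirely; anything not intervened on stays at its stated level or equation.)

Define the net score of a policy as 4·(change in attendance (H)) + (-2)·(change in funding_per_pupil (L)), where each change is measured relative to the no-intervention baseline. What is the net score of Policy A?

Baseline:
  P = 5
  F = 60
  Q = 121
  L = 282 − 6·5 + 3·60 + 121 = 553
  H = 11 − 5·5 − 2·121 − 3·553 = -1915
Policy A (P := 28):
  P = 28
  F = 60
  Q = 121
  L = 282 − 6·28 + 3·60 + 121 = 415
  H = 11 − 5·28 − 2·121 − 3·415 = -1616
ΔH = -1616 − (-1915) = 299; ΔL = 415 − 553 = -138
Score = 4·299 + (-2)·(-138) = 1472

1472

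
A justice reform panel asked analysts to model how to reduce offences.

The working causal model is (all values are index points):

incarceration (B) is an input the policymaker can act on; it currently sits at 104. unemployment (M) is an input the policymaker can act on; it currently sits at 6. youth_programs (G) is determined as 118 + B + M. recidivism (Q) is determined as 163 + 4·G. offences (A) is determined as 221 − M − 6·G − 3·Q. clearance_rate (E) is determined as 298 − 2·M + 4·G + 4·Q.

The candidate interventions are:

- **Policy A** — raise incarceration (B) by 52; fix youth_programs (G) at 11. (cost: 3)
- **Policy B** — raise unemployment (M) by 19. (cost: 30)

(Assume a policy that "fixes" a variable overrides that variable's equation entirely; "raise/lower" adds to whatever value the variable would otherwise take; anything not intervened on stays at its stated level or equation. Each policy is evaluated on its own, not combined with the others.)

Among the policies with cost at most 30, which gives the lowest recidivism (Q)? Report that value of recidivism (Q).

Policy A (B + 52, G := 11):
  B = 104 + 52 = 156
  M = 6
  G = 11
  Q = 163 + 4·11 = 207
Policy B (M + 19):
  B = 104
  M = 6 + 19 = 25
  G = 118 + 104 + 25 = 247
  Q = 163 + 4·247 = 1151
Comparing — Policy A: Q=207, Policy B: Q=1151. Lowest is 207 (Policy A).

207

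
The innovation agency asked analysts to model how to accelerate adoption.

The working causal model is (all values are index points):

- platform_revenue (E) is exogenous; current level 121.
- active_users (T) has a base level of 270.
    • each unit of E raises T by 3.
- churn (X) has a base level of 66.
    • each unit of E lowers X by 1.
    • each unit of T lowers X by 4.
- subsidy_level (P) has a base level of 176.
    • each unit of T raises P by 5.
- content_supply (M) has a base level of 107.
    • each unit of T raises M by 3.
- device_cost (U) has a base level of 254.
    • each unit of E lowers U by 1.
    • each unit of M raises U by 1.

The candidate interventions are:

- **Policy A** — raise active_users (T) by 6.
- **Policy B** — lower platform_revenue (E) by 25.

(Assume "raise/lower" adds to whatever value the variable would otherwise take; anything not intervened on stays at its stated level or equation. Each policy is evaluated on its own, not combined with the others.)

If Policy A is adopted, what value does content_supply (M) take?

2024

Policy A (T + 6):
  E = 121
  T = 270 + 3·121 (+6 from intervention) = 639
  M = 107 + 3·639 = 2024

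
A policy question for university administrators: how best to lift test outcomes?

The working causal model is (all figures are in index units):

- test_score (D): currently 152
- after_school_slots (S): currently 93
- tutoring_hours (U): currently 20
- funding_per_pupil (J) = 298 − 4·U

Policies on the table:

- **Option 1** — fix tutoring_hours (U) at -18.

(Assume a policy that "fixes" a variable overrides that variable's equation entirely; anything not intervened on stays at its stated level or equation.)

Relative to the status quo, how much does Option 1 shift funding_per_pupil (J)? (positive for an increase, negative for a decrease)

152

Baseline:
  U = 20
  J = 298 − 4·20 = 218
Option 1 (U := -18):
  U = -18
  J = 298 − 4·(-18) = 370
Change in J: 370 − 218 = 152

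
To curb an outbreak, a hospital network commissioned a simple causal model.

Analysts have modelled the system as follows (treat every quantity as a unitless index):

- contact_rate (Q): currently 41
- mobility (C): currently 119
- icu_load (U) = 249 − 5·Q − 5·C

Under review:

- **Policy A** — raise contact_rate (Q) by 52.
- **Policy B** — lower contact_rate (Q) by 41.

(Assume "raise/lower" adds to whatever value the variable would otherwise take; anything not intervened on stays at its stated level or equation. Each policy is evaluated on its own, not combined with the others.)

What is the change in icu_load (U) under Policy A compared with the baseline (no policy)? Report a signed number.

Baseline:
  Q = 41
  C = 119
  U = 249 − 5·41 − 5·119 = -551
Policy A (Q + 52):
  Q = 41 + 52 = 93
  C = 119
  U = 249 − 5·93 − 5·119 = -811
Change in U: -811 − (-551) = -260

-260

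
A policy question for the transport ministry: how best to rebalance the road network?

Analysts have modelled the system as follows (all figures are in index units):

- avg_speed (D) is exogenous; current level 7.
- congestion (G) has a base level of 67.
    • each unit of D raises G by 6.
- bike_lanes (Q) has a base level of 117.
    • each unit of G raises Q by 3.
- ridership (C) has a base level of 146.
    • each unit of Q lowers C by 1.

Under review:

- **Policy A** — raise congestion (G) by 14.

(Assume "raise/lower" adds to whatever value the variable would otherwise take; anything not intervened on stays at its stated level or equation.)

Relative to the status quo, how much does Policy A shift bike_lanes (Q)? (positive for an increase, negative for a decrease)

Baseline:
  D = 7
  G = 67 + 6·7 = 109
  Q = 117 + 3·109 = 444
Policy A (G + 14):
  D = 7
  G = 67 + 6·7 (+14 from intervention) = 123
  Q = 117 + 3·123 = 486
Change in Q: 486 − 444 = 42

42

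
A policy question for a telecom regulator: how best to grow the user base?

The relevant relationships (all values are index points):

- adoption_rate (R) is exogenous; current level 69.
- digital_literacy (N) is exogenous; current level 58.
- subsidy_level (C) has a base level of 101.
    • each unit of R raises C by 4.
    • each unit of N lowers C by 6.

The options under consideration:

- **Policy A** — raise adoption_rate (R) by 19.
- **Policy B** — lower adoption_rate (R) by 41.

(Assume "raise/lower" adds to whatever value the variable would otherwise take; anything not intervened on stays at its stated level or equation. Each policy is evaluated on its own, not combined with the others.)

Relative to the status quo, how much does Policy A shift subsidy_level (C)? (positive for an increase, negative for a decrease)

Baseline:
  R = 69
  N = 58
  C = 101 + 4·69 − 6·58 = 29
Policy A (R + 19):
  R = 69 + 19 = 88
  N = 58
  C = 101 + 4·88 − 6·58 = 105
Change in C: 105 − 29 = 76

76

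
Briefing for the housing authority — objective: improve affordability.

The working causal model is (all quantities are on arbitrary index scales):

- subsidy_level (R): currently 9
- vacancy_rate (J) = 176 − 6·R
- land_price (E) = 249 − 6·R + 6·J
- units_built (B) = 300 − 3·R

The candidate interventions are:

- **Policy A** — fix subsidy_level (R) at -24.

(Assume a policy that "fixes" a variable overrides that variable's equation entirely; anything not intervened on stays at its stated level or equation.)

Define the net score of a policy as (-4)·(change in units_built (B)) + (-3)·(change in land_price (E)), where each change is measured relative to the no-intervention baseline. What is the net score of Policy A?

-4554

Baseline:
  R = 9
  J = 176 − 6·9 = 122
  E = 249 − 6·9 + 6·122 = 927
  B = 300 − 3·9 = 273
Policy A (R := -24):
  R = -24
  J = 176 − 6·(-24) = 320
  E = 249 − 6·(-24) + 6·320 = 2313
  B = 300 − 3·(-24) = 372
ΔB = 372 − 273 = 99; ΔE = 2313 − 927 = 1386
Score = (-4)·99 + (-3)·1386 = -4554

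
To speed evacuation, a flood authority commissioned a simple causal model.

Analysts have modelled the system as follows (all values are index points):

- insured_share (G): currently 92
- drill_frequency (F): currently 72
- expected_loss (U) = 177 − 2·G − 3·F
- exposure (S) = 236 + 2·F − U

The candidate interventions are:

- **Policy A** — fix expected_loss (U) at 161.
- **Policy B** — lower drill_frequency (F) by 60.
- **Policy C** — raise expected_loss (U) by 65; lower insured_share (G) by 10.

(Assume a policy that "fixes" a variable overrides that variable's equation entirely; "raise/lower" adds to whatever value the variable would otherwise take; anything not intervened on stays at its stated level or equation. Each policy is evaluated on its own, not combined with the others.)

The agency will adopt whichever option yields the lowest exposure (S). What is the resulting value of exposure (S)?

219

Policy A (U := 161):
  G = 92
  F = 72
  U = 161
  S = 236 + 2·72 − 161 = 219
Policy B (F − 60):
  G = 92
  F = 72 − 60 = 12
  U = 177 − 2·92 − 3·12 = -43
  S = 236 + 2·12 − (-43) = 303
Policy C (U + 65, G − 10):
  G = 92 − 10 = 82
  F = 72
  U = 177 − 2·82 − 3·72 (+65 from intervention) = -138
  S = 236 + 2·72 − (-138) = 518
Comparing — Policy A: S=219, Policy B: S=303, Policy C: S=518. Lowest is 219 (Policy A).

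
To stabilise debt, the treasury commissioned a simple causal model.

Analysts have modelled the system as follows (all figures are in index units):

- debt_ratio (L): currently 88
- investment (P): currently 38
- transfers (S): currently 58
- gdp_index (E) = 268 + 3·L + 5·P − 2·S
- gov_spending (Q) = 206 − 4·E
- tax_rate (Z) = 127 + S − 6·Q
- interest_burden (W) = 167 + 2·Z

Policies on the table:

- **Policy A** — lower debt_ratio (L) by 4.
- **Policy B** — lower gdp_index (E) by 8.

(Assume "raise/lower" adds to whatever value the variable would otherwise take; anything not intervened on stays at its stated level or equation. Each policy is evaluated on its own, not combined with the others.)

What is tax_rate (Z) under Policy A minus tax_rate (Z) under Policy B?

-96

Policy A (L − 4):
  L = 88 − 4 = 84
  P = 38
  S = 58
  E = 268 + 3·84 + 5·38 − 2·58 = 594
  Q = 206 − 4·594 = -2170
  Z = 127 + 58 − 6·(-2170) = 13205
Policy B (E − 8):
  L = 88
  P = 38
  S = 58
  E = 268 + 3·88 + 5·38 − 2·58 (−8 from intervention) = 598
  Q = 206 − 4·598 = -2186
  Z = 127 + 58 − 6·(-2186) = 13301
Z: 13205 − 13301 = -96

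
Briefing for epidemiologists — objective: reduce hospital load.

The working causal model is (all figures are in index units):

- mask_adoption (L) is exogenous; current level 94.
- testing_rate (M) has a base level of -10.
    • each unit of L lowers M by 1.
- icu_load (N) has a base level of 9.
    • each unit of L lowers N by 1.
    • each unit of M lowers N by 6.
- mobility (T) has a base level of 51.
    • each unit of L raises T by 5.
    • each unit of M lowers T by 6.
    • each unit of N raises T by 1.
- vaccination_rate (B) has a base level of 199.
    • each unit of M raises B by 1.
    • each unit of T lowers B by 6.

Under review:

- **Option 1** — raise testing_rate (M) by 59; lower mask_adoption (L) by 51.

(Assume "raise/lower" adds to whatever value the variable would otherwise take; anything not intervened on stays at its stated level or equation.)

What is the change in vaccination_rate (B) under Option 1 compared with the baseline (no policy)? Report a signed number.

Baseline:
  L = 94
  M = -10 − 94 = -104
  N = 9 − 94 − 6·(-104) = 539
  T = 51 + 5·94 − 6·(-104) + 539 = 1684
  B = 199 + (-104) − 6·1684 = -10009
Option 1 (M + 59, L − 51):
  L = 94 − 51 = 43
  M = -10 − 43 (+59 from intervention) = 6
  N = 9 − 43 − 6·6 = -70
  T = 51 + 5·43 − 6·6 + (-70) = 160
  B = 199 + 6 − 6·160 = -755
Change in B: -755 − (-10009) = 9254

9254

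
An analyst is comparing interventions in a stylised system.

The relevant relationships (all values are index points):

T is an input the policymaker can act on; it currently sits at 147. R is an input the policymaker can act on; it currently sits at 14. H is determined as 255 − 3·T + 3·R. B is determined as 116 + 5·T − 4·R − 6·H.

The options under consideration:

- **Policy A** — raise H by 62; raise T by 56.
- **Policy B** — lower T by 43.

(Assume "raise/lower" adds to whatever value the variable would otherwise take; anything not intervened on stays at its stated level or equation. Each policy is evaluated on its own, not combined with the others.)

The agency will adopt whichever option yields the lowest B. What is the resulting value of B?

670

Policy A (H + 62, T + 56):
  T = 147 + 56 = 203
  R = 14
  H = 255 − 3·203 + 3·14 (+62 from intervention) = -250
  B = 116 + 5·203 − 4·14 − 6·(-250) = 2575
Policy B (T − 43):
  T = 147 − 43 = 104
  R = 14
  H = 255 − 3·104 + 3·14 = -15
  B = 116 + 5·104 − 4·14 − 6·(-15) = 670
Comparing — Policy A: B=2575, Policy B: B=670. Lowest is 670 (Policy B).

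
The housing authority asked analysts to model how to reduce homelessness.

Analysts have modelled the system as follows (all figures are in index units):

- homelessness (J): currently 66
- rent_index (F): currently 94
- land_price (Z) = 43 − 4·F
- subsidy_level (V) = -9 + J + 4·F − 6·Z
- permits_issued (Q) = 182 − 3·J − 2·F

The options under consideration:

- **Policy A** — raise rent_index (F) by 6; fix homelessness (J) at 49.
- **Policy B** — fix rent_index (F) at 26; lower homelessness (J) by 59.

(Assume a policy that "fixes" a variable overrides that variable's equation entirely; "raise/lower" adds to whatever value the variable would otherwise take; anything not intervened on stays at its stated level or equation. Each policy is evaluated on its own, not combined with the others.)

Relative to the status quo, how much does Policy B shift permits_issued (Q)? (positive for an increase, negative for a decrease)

313

Baseline:
  J = 66
  F = 94
  Q = 182 − 3·66 − 2·94 = -204
Policy B (F := 26, J − 59):
  J = 66 − 59 = 7
  F = 26
  Q = 182 − 3·7 − 2·26 = 109
Change in Q: 109 − (-204) = 313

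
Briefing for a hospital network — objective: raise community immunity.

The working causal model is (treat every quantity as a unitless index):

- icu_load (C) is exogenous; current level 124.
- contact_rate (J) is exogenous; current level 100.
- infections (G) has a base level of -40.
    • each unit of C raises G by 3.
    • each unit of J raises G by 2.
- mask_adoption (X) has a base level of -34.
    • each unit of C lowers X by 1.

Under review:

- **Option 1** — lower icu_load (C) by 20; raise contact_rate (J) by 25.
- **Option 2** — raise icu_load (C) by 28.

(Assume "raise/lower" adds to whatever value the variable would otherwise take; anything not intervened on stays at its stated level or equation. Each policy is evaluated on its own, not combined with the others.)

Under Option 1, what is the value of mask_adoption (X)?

Option 1 (C − 20, J + 25):
  C = 124 − 20 = 104
  X = -34 − 104 = -138

-138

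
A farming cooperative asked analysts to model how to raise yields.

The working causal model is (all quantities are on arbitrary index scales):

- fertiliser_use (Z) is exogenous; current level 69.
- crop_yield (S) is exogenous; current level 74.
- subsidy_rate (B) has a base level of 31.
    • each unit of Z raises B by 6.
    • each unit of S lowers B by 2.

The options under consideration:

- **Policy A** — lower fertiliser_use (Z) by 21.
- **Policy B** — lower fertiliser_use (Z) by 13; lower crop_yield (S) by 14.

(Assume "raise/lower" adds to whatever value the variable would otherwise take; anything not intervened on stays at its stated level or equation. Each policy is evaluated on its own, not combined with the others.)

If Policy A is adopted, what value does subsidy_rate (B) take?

Policy A (Z − 21):
  Z = 69 − 21 = 48
  S = 74
  B = 31 + 6·48 − 2·74 = 171

171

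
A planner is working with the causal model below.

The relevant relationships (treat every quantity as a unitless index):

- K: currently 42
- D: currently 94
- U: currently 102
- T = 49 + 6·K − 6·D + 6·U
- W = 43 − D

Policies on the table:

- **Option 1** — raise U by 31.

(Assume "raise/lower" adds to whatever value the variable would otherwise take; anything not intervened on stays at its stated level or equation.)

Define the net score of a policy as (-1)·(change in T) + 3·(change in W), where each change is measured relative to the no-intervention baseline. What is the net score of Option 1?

-186

Baseline:
  K = 42
  D = 94
  U = 102
  T = 49 + 6·42 − 6·94 + 6·102 = 349
  W = 43 − 94 = -51
Option 1 (U + 31):
  K = 42
  D = 94
  U = 102 + 31 = 133
  T = 49 + 6·42 − 6·94 + 6·133 = 535
  W = 43 − 94 = -51
ΔT = 535 − 349 = 186; ΔW = -51 − (-51) = 0
Score = (-1)·186 + 3·0 = -186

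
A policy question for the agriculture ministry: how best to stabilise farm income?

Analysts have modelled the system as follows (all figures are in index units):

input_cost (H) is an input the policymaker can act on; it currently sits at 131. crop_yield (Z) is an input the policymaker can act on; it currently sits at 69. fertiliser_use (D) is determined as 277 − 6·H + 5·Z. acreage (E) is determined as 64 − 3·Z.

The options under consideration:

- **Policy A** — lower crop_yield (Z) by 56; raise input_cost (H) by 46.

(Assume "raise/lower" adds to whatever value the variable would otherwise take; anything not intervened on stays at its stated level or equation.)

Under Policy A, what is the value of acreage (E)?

Policy A (Z − 56, H + 46):
  Z = 69 − 56 = 13
  E = 64 − 3·13 = 25

25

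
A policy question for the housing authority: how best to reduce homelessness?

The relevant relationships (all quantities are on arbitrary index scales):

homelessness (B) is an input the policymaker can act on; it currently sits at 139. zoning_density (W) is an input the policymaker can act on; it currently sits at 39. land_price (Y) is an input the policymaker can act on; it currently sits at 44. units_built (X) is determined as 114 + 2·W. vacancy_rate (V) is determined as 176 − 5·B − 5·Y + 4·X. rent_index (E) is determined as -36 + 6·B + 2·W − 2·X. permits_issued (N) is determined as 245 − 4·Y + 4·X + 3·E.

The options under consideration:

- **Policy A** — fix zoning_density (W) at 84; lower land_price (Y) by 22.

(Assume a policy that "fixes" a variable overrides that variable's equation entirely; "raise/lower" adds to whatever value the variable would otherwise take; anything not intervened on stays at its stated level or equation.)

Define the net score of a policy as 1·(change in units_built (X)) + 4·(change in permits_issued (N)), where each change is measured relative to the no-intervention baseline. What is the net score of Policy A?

802

Baseline:
  B = 139
  W = 39
  Y = 44
  X = 114 + 2·39 = 192
  E = -36 + 6·139 + 2·39 − 2·192 = 492
  N = 245 − 4·44 + 4·192 + 3·492 = 2313
Policy A (W := 84, Y − 22):
  B = 139
  W = 84
  Y = 44 − 22 = 22
  X = 114 + 2·84 = 282
  E = -36 + 6·139 + 2·84 − 2·282 = 402
  N = 245 − 4·22 + 4·282 + 3·402 = 2491
ΔX = 282 − 192 = 90; ΔN = 2491 − 2313 = 178
Score = 1·90 + 4·178 = 802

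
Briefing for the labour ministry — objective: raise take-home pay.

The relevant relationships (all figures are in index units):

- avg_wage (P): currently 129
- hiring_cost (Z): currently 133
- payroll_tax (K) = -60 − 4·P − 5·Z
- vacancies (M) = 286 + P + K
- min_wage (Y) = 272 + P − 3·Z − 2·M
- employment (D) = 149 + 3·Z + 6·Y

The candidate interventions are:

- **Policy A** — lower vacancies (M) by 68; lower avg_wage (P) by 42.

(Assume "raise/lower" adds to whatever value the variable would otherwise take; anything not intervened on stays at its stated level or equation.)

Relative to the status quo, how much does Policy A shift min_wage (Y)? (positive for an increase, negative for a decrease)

-158

Baseline:
  P = 129
  Z = 133
  K = -60 − 4·129 − 5·133 = -1241
  M = 286 + 129 + (-1241) = -826
  Y = 272 + 129 − 3·133 − 2·(-826) = 1654
Policy A (M − 68, P − 42):
  P = 129 − 42 = 87
  Z = 133
  K = -60 − 4·87 − 5·133 = -1073
  M = 286 + 87 + (-1073) (−68 from intervention) = -768
  Y = 272 + 87 − 3·133 − 2·(-768) = 1496
Change in Y: 1496 − 1654 = -158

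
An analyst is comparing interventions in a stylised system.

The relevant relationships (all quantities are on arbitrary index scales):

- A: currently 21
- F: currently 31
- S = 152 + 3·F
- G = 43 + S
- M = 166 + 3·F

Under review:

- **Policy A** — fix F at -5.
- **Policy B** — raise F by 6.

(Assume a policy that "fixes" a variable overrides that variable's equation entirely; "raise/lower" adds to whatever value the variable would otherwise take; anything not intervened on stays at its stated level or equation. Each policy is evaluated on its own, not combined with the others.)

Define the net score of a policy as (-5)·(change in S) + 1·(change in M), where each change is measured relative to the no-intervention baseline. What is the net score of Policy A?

432

Baseline:
  F = 31
  S = 152 + 3·31 = 245
  M = 166 + 3·31 = 259
Policy A (F := -5):
  F = -5
  S = 152 + 3·(-5) = 137
  M = 166 + 3·(-5) = 151
ΔS = 137 − 245 = -108; ΔM = 151 − 259 = -108
Score = (-5)·(-108) + 1·(-108) = 432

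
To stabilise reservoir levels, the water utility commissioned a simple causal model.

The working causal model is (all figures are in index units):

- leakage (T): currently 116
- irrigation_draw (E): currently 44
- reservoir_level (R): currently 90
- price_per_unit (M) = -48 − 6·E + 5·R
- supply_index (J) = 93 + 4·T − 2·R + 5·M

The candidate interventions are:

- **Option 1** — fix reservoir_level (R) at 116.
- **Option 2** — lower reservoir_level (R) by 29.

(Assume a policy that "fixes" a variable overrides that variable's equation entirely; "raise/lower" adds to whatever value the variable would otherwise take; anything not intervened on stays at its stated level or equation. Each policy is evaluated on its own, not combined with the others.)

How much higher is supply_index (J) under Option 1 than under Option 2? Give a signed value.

1265

Option 1 (R := 116):
  T = 116
  E = 44
  R = 116
  M = -48 − 6·44 + 5·116 = 268
  J = 93 + 4·116 − 2·116 + 5·268 = 1665
Option 2 (R − 29):
  T = 116
  E = 44
  R = 90 − 29 = 61
  M = -48 − 6·44 + 5·61 = -7
  J = 93 + 4·116 − 2·61 + 5·(-7) = 400
J: 1665 − 400 = 1265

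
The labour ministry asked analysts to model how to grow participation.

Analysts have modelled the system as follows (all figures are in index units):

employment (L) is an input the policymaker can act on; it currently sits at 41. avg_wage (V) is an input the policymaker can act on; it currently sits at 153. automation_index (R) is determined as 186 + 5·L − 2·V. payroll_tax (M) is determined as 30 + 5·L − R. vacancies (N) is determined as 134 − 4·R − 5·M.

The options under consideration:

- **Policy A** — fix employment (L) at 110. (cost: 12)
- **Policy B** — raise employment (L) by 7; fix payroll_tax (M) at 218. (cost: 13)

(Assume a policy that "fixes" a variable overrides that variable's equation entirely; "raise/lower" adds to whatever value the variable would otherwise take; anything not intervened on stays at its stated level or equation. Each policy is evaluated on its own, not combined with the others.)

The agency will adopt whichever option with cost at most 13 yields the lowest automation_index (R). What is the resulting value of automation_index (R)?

120

Policy A (L := 110):
  L = 110
  V = 153
  R = 186 + 5·110 − 2·153 = 430
Policy B (L + 7, M := 218):
  L = 41 + 7 = 48
  V = 153
  R = 186 + 5·48 − 2·153 = 120
Comparing — Policy A: R=430, Policy B: R=120. Lowest is 120 (Policy B).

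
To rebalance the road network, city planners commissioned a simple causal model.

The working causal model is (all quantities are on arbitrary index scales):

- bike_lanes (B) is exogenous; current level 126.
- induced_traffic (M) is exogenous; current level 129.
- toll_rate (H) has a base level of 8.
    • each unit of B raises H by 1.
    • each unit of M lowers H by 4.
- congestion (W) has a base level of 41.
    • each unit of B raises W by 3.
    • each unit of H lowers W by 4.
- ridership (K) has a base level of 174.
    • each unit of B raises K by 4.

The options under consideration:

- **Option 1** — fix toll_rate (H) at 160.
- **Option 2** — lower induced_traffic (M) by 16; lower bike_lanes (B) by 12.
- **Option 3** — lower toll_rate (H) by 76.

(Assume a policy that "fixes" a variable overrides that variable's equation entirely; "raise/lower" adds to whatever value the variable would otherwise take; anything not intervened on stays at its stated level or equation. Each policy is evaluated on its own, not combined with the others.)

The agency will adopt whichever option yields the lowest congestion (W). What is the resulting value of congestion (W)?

-221

Option 1 (H := 160):
  B = 126
  M = 129
  H = 160
  W = 41 + 3·126 − 4·160 = -221
Option 2 (M − 16, B − 12):
  B = 126 − 12 = 114
  M = 129 − 16 = 113
  H = 8 + 114 − 4·113 = -330
  W = 41 + 3·114 − 4·(-330) = 1703
Option 3 (H − 76):
  B = 126
  M = 129
  H = 8 + 126 − 4·129 (−76 from intervention) = -458
  W = 41 + 3·126 − 4·(-458) = 2251
Comparing — Option 1: W=-221, Option 2: W=1703, Option 3: W=2251. Lowest is -221 (Option 1).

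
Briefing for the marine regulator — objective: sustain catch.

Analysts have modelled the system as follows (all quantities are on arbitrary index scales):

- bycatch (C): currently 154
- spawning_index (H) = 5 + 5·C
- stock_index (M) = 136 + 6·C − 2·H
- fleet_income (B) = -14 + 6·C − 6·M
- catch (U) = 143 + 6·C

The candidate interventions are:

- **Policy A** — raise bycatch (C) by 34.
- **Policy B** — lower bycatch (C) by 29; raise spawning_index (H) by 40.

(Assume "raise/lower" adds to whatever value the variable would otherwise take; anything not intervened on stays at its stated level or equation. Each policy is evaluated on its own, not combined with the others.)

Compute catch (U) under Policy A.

1271

Policy A (C + 34):
  C = 154 + 34 = 188
  U = 143 + 6·188 = 1271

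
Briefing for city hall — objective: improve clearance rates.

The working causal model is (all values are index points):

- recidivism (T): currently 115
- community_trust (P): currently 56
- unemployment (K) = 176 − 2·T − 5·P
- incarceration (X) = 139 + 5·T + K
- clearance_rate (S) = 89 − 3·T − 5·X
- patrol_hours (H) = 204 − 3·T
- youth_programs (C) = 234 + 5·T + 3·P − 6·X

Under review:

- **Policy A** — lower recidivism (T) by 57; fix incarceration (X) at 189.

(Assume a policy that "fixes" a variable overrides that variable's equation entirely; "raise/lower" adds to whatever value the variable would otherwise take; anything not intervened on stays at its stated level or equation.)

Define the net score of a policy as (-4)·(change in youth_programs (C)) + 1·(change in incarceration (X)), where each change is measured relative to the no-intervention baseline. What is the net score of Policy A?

-3635

Baseline:
  T = 115
  P = 56
  K = 176 − 2·115 − 5·56 = -334
  X = 139 + 5·115 + (-334) = 380
  C = 234 + 5·115 + 3·56 − 6·380 = -1303
Policy A (T − 57, X := 189):
  T = 115 − 57 = 58
  P = 56
  K = 176 − 2·58 − 5·56 = -220
  X = 189
  C = 234 + 5·58 + 3·56 − 6·189 = -442
ΔC = -442 − (-1303) = 861; ΔX = 189 − 380 = -191
Score = (-4)·861 + 1·(-191) = -3635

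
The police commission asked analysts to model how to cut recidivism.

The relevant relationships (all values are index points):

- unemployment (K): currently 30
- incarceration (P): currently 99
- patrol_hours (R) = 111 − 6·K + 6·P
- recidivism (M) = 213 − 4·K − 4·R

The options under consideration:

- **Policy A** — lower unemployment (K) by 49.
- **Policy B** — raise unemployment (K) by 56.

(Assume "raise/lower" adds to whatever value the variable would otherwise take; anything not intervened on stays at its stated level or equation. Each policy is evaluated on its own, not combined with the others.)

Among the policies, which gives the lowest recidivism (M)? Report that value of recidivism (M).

-2987

Policy A (K − 49):
  K = 30 − 49 = -19
  P = 99
  R = 111 − 6·(-19) + 6·99 = 819
  M = 213 − 4·(-19) − 4·819 = -2987
Policy B (K + 56):
  K = 30 + 56 = 86
  P = 99
  R = 111 − 6·86 + 6·99 = 189
  M = 213 − 4·86 − 4·189 = -887
Comparing — Policy A: M=-2987, Policy B: M=-887. Lowest is -2987 (Policy A).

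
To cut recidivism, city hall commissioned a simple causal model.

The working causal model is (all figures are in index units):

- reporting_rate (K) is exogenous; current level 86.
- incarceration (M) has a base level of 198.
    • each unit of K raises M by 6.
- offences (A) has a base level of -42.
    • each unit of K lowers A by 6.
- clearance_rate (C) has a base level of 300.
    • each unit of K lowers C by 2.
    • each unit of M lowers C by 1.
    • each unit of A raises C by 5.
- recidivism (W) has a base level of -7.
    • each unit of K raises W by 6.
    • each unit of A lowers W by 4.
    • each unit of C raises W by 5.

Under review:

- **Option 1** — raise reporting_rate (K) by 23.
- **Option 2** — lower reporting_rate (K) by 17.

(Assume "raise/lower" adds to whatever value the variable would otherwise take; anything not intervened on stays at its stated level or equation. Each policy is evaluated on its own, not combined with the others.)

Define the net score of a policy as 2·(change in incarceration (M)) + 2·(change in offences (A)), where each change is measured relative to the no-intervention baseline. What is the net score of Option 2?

Baseline:
  K = 86
  M = 198 + 6·86 = 714
  A = -42 − 6·86 = -558
Option 2 (K − 17):
  K = 86 − 17 = 69
  M = 198 + 6·69 = 612
  A = -42 − 6·69 = -456
ΔM = 612 − 714 = -102; ΔA = -456 − (-558) = 102
Score = 2·(-102) + 2·102 = 0

0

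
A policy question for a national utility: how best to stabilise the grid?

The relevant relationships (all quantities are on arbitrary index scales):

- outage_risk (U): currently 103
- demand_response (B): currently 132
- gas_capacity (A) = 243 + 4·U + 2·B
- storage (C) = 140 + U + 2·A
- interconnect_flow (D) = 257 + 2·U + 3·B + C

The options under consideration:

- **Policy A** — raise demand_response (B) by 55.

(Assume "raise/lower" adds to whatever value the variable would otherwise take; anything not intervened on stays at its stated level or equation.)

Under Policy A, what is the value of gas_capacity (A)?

1029

Policy A (B + 55):
  U = 103
  B = 132 + 55 = 187
  A = 243 + 4·103 + 2·187 = 1029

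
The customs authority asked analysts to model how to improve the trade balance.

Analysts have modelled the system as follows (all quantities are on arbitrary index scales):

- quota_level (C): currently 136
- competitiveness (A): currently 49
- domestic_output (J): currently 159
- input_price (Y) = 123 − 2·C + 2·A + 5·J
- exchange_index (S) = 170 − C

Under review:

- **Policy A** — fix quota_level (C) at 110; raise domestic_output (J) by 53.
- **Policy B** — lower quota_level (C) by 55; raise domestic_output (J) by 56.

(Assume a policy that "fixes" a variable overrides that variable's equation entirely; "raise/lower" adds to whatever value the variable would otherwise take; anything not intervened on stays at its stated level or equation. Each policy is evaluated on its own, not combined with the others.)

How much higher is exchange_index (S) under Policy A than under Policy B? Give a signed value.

-29

Policy A (C := 110, J + 53):
  C = 110
  S = 170 − 110 = 60
Policy B (C − 55, J + 56):
  C = 136 − 55 = 81
  S = 170 − 81 = 89
S: 60 − 89 = -29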